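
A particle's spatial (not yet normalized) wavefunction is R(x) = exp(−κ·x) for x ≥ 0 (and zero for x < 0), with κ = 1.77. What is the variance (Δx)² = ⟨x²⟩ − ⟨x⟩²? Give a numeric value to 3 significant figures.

0.0798

Compute ⟨x⟩ and ⟨x²⟩ separately, then (Δx)² = ⟨x²⟩ − ⟨x⟩².
Every integrand reduces to terms xʲ·e^(−2κx) on [0, ∞); use ∫₀^∞ xʲ·e^(−2κx) dx = j!/(2κ)^(j+1).
Normalization: ∫|R|² dx = 0.28249.
⟨x⟩ = 0.28249 and ⟨x²⟩ = 0.15960.
(Δx)² = 0.15960 − (0.28249)² = 0.079798.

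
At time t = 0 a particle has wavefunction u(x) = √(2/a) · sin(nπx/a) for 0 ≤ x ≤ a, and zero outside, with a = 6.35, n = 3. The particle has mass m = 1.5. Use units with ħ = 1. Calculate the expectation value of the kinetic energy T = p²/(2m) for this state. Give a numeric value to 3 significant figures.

0.734

T = −(ħ²/2m) d²/dx², so ⟨T⟩ = −(ħ²/2m) ∫ u*·u'' dx; with m = 1.5.
d/dx sin(nπx/a) = (nπ/a)·cos(nπx/a) and d²/dx² sin(nπx/a) = −(nπ/a)²·sin(nπx/a); on 0 ≤ x ≤ a, ∫sin²(nπx/a) dx = a/2 and ∫sin(nπx/a)·cos(nπx/a) dx = 0.
⟨T⟩ = 0.73430.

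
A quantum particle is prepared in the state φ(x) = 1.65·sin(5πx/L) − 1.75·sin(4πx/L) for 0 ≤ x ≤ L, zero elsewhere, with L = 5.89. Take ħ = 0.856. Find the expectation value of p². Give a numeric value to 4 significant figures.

4.218

p² φ = −ħ² d²φ/dx²; ⟨p²⟩ = −ħ² ∫ φ*·φ'' dx / ∫|φ|² dx.
d²/dx² sin(jπx/L) = −(jπ/L)²·sin(jπx/L); on 0 ≤ x ≤ L, ∫sin²(jπx/L) dx = L/2 and ∫sin(jπx/L)·sin(lπx/L) dx = 0 for j ≠ l, so only diagonal terms survive in ∫|φ|² and ∫φ·φ″; ∫φ·φ′ dx = [φ²/2] between the walls = 0.
State is unnormalized: ∫|φ|² dx = 17.037, and ∫φ*·(−ħ² φ'') dx = 71.865, so ⟨p²⟩ = 71.865 / 17.037.
⟨p²⟩ = 4.2182.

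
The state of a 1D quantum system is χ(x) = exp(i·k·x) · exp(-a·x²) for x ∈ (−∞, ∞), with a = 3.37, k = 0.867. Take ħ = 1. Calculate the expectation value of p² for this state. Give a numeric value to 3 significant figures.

4.12

p² χ = −ħ² d²χ/dx²; ⟨p²⟩ = −ħ² ∫ χ*·χ'' dx / ∫|χ|² dx.
Gaussian moments: ∫x^(2j)·e^(−2ax²) dx = (2j−1)!!/(4a)^j · √(π/(2a)), odd powers integrate to 0; here √(π/(2a)) = 0.68272. Derivatives: χ′ = (ik − 2ax)·χ, χ″ = ((ik − 2ax)² − 2a)·χ; the odd-in-x pieces drop out.
State is unnormalized: ∫|χ|² dx = 0.68272, and ∫χ*·(−ħ² χ'') dx = 2.8140, so ⟨p²⟩ = 2.8140 / 0.68272.
⟨p²⟩ = 4.1217.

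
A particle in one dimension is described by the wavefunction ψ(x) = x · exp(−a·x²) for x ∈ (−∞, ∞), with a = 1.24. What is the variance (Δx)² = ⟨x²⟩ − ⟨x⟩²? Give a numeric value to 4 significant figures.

0.6048

Compute ⟨x⟩ and ⟨x²⟩ separately, then (Δx)² = ⟨x²⟩ − ⟨x⟩².
Expand each integrand as polynomial × e^(−2ax²) and use ∫x^(2j)·e^(−2ax²) dx = (2j−1)!!/(4a)^j · √(π/(2a)), odd powers → 0; here √(π/(2a)) = 1.1255.
Normalization: ∫|ψ|² dx = 0.22692.
⟨x⟩ = 0.0000 and ⟨x²⟩ = 0.60484.
(Δx)² = 0.60484 − (0.0000)² = 0.60484.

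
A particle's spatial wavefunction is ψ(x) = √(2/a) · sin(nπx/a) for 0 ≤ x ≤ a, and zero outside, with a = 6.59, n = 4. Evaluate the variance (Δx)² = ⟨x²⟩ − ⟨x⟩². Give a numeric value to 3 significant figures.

3.48

Compute ⟨x⟩ and ⟨x²⟩ separately, then (Δx)² = ⟨x²⟩ − ⟨x⟩².
With sin²θ = (1 − cos2θ)/2 on 0 ≤ x ≤ a: ∫sin²(nπx/a) dx = a/2, ∫x·sin²(nπx/a) dx = a²/4, ∫x²·sin²(nπx/a) dx = a³·(1/6 − 1/(4n²π²)); higher powers xᵏ the same way, integrating xᵏ·cos(2nπx/a) by parts.
⟨x⟩ = 3.2950 and ⟨x²⟩ = 14.339.
(Δx)² = 14.339 − (3.2950)² = 3.4815.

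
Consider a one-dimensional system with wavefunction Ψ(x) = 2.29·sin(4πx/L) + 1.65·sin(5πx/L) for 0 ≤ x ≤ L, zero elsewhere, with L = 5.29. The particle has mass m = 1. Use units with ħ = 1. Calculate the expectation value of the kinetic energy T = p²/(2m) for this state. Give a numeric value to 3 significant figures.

3.36

T = −(ħ²/2m) d²/dx², so ⟨T⟩ = −(ħ²/2m) ∫ Ψ*·Ψ'' dx / ∫|Ψ|² dx; with m = 1.
d²/dx² sin(jπx/L) = −(jπ/L)²·sin(jπx/L); on 0 ≤ x ≤ L, ∫sin²(jπx/L) dx = L/2 and ∫sin(jπx/L)·sin(lπx/L) dx = 0 for j ≠ l, so only diagonal terms survive in ∫|Ψ|² and ∫Ψ·Ψ″; ∫Ψ·Ψ′ dx = [Ψ²/2] between the walls = 0.
State is unnormalized: ∫|Ψ|² dx = 21.072, and ∫Ψ*·(−ħ²/2m · Ψ'') dx = 70.882, so ⟨T⟩ = 70.882 / 21.072.
⟨T⟩ = 3.3639.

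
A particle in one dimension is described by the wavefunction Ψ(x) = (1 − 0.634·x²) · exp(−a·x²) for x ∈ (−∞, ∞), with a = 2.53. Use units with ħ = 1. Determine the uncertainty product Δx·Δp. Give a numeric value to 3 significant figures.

0.500

Δx = √(⟨x²⟩−⟨x⟩²), Δp = √(⟨p²⟩−⟨p⟩²).
Expand each integrand as polynomial × e^(−2ax²) and use ∫x^(2j)·e^(−2ax²) dx = (2j−1)!!/(4a)^j · √(π/(2a)), odd powers → 0; here √(π/(2a)) = 0.78795. Differentiate with the product rule, d/dx e^(−ax²) = −2ax·e^(−ax²).
Normalization: ∫|Ψ|² dx = 0.69850.
⟨x⟩ = 0.0000, ⟨x²⟩ = 0.076131 ⇒ Δx = 0.27592.
⟨p⟩ = 0.0000, ⟨p²⟩ = 3.2900 ⇒ Δp = 1.8138.
Δx·Δp = 0.50047.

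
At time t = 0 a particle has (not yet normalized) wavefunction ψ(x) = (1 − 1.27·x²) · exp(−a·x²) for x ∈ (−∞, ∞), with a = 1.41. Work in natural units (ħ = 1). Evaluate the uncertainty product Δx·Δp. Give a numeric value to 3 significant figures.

0.613

Δx = √(⟨x²⟩−⟨x⟩²), Δp = √(⟨p²⟩−⟨p⟩²).
Expand each integrand as polynomial × e^(−2ax²) and use ∫x^(2j)·e^(−2ax²) dx = (2j−1)!!/(4a)^j · √(π/(2a)), odd powers → 0; here √(π/(2a)) = 1.0555. Differentiate with the product rule, d/dx e^(−ax²) = −2ax·e^(−ax²).
Normalization: ∫|ψ|² dx = 0.74069.
⟨x⟩ = 0.0000, ⟨x²⟩ = 0.10347 ⇒ Δx = 0.32166.
⟨p⟩ = 0.0000, ⟨p²⟩ = 3.6272 ⇒ Δp = 1.9045.
Δx·Δp = 0.61261.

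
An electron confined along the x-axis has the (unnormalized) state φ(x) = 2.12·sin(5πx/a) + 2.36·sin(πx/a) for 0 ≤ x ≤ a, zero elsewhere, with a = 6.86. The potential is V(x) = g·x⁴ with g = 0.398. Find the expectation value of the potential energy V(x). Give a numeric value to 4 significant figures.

144.4

⟨V⟩ = ∫ V(x)·|φ|² dx / ∫|φ|² dx.
On 0 ≤ x ≤ a (j ≠ l): ∫sin²(jπx/a) dx = a/2, ∫sin(jπx/a)·sin(lπx/a) dx = 0; diagonal moments ∫x·sin²(jπx/a) dx = a²/4, ∫x²·sin²(jπx/a) dx = a³·(1/6 − 1/(4j²π²)); cross terms ∫x·sin(jπx/a)·sin(lπx/a) dx = 0 for j + l even and −4jla²/(π²(j² − l²)²) for j + l odd, ∫x²·sin(jπx/a)·sin(lπx/a) dx = (−1)^(j+l)·4jla³/(π²(j² − l²)²); higher powers the same way via product-to-sum and parts.
State is unnormalized: ∫|φ|² dx = 34.520, and ∫φ*·V(x)·φ dx = 4986.0, so ⟨V⟩ = 4986.0 / 34.520.
⟨V⟩ = 144.44.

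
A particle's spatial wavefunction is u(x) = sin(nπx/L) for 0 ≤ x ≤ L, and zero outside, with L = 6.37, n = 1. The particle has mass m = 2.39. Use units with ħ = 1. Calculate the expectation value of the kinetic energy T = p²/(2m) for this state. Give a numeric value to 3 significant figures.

0.0509

T = −(ħ²/2m) d²/dx², so ⟨T⟩ = −(ħ²/2m) ∫ u*·u'' dx / ∫|u|² dx; with m = 2.39.
d/dx sin(nπx/L) = (nπ/L)·cos(nπx/L) and d²/dx² sin(nπx/L) = −(nπ/L)²·sin(nπx/L); on 0 ≤ x ≤ L, ∫sin²(nπx/L) dx = L/2 and ∫sin(nπx/L)·cos(nπx/L) dx = 0.
State is unnormalized: ∫|u|² dx = 3.1850, and ∫u*·(−ħ²/2m · u'') dx = 0.16207, so ⟨T⟩ = 0.16207 / 3.1850.
⟨T⟩ = 0.050885.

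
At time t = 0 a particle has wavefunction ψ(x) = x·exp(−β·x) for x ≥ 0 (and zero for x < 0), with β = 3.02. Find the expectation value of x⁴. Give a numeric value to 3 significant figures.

⟨x⁴⟩ = ∫ x⁴·|ψ|² dx / ∫|ψ|² dx (integrals over the domain).
Every integrand reduces to terms xʲ·e^(−2βx) on [0, ∞); use ∫₀^∞ xʲ·e^(−2βx) dx = j!/(2β)^(j+1).
State is unnormalized: ∫|ψ|² dx = 0.0090765, and ∫ψ*·x⁴·ψ dx = 0.0024551, so ⟨x⁴⟩ = 0.0024551 / 0.0090765.
⟨x⁴⟩ = 0.27049.

0.270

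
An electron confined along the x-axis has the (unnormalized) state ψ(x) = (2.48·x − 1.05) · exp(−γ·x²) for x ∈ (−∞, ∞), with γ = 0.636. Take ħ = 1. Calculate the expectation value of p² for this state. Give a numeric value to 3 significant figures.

p² ψ = −ħ² d²ψ/dx²; ⟨p²⟩ = −ħ² ∫ ψ*·ψ'' dx / ∫|ψ|² dx.
Expand each integrand as polynomial × e^(−2γx²) and use ∫x^(2j)·e^(−2γx²) dx = (2j−1)!!/(4γ)^j · √(π/(2γ)), odd powers → 0; here √(π/(2γ)) = 1.5716. Differentiate with the product rule, d/dx e^(−γx²) = −2γx·e^(−γx²).
State is unnormalized: ∫|ψ|² dx = 5.5321, and ∫ψ*·(−ħ² ψ'') dx = 8.3513, so ⟨p²⟩ = 8.3513 / 5.5321.
⟨p²⟩ = 1.5096.

1.51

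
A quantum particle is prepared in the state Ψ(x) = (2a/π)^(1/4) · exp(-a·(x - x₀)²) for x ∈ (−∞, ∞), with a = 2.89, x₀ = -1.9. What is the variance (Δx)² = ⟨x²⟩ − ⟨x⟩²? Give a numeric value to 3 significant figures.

0.0865

Compute ⟨x⟩ and ⟨x²⟩ separately, then (Δx)² = ⟨x²⟩ − ⟨x⟩².
Gaussian moments (u = x − x₀): ∫u^(2j)·e^(−2au²) du = (2j−1)!!/(4a)^j · √(π/(2a)), odd powers integrate to 0; here √(π/(2a)) = 0.73724.
⟨x⟩ = -1.9000 and ⟨x²⟩ = 3.6965.
(Δx)² = 3.6965 − (-1.9000)² = 0.086505.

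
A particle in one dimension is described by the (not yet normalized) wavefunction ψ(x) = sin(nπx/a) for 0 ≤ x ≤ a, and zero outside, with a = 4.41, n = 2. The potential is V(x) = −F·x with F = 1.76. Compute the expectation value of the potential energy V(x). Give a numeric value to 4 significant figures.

⟨V⟩ = ∫ V(x)·|ψ|² dx / ∫|ψ|² dx.
With sin²θ = (1 − cos2θ)/2 on 0 ≤ x ≤ a: ∫sin²(nπx/a) dx = a/2, ∫x·sin²(nπx/a) dx = a²/4, ∫x²·sin²(nπx/a) dx = a³·(1/6 − 1/(4n²π²)); higher powers xᵏ the same way, integrating xᵏ·cos(2nπx/a) by parts.
State is unnormalized: ∫|ψ|² dx = 2.2050, and ∫ψ*·V(x)·ψ dx = -8.5572, so ⟨V⟩ = -8.5572 / 2.2050.
⟨V⟩ = -3.8808.

-3.881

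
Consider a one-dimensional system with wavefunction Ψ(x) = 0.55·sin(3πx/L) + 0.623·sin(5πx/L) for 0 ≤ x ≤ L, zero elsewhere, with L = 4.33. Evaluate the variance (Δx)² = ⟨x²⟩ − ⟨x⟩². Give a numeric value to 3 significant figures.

2.38

Compute ⟨x⟩ and ⟨x²⟩ separately, then (Δx)² = ⟨x²⟩ − ⟨x⟩².
On 0 ≤ x ≤ L (j ≠ l): ∫sin²(jπx/L) dx = L/2, ∫sin(jπx/L)·sin(lπx/L) dx = 0; diagonal moments ∫x·sin²(jπx/L) dx = L²/4, ∫x²·sin²(jπx/L) dx = L³·(1/6 − 1/(4j²π²)); cross terms ∫x·sin(jπx/L)·sin(lπx/L) dx = 0 for j + l even and −4jlL²/(π²(j² − l²)²) for j + l odd, ∫x²·sin(jπx/L)·sin(lπx/L) dx = (−1)^(j+l)·4jlL³/(π²(j² − l²)²); higher powers the same way via product-to-sum and parts.
Normalization: ∫|Ψ|² dx = 1.4952.
⟨x⟩ = 2.1650 and ⟨x²⟩ = 7.0657.
(Δx)² = 7.0657 − (2.1650)² = 2.3784.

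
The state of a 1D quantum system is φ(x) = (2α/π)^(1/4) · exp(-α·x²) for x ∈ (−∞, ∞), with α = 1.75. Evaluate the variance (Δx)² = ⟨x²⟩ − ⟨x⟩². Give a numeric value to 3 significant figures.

Compute ⟨x⟩ and ⟨x²⟩ separately, then (Δx)² = ⟨x²⟩ − ⟨x⟩².
Gaussian moments: ∫x^(2j)·e^(−2αx²) dx = (2j−1)!!/(4α)^j · √(π/(2α)), odd powers integrate to 0; here √(π/(2α)) = 0.94742.
⟨x⟩ = 0.0000 and ⟨x²⟩ = 0.14286.
(Δx)² = 0.14286 − (0.0000)² = 0.14286.

0.143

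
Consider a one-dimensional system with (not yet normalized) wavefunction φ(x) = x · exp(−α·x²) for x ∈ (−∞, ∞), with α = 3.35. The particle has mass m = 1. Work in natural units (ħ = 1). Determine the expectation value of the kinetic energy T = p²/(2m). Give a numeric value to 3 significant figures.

T = −(ħ²/2m) d²/dx², so ⟨T⟩ = −(ħ²/2m) ∫ φ*·φ'' dx / ∫|φ|² dx; with m = 1.
Expand each integrand as polynomial × e^(−2αx²) and use ∫x^(2j)·e^(−2αx²) dx = (2j−1)!!/(4α)^j · √(π/(2α)), odd powers → 0; here √(π/(2α)) = 0.68476. Differentiate with the product rule, d/dx e^(−αx²) = −2αx·e^(−αx²).
State is unnormalized: ∫|φ|² dx = 0.051101, and ∫φ*·(−ħ²/2m · φ'') dx = 0.25678, so ⟨T⟩ = 0.25678 / 0.051101.
⟨T⟩ = 5.0250.

5.03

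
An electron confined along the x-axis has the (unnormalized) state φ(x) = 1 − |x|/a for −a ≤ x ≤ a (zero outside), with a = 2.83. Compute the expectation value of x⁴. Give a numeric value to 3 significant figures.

⟨x⁴⟩ = ∫ x⁴·|φ|² dx / ∫|φ|² dx (integrals over the domain).
φ is even, so ∫ over [−a, a] = 2∫₀ᵃ with φ = 1 − x/a there: ∫₀ᵃ (1 − x/a)² dx = a/3, ∫₀ᵃ x²(1 − x/a)² dx = a³/30, ∫₀ᵃ x⁴(1 − x/a)² dx = a⁵/105.
State is unnormalized: ∫|φ|² dx = 1.8867, and ∫φ*·x⁴·φ dx = 3.4576, so ⟨x⁴⟩ = 3.4576 / 1.8867.
⟨x⁴⟩ = 1.8326.

1.83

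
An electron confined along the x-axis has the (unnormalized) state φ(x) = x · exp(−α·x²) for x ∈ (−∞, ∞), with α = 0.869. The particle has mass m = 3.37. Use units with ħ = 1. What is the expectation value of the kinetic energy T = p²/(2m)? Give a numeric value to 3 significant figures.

0.387

T = −(ħ²/2m) d²/dx², so ⟨T⟩ = −(ħ²/2m) ∫ φ*·φ'' dx / ∫|φ|² dx; with m = 3.37.
Expand each integrand as polynomial × e^(−2αx²) and use ∫x^(2j)·e^(−2αx²) dx = (2j−1)!!/(4α)^j · √(π/(2α)), odd powers → 0; here √(π/(2α)) = 1.3445. Differentiate with the product rule, d/dx e^(−αx²) = −2αx·e^(−αx²).
State is unnormalized: ∫|φ|² dx = 0.38679, and ∫φ*·(−ħ²/2m · φ'') dx = 0.14961, so ⟨T⟩ = 0.14961 / 0.38679.
⟨T⟩ = 0.38680.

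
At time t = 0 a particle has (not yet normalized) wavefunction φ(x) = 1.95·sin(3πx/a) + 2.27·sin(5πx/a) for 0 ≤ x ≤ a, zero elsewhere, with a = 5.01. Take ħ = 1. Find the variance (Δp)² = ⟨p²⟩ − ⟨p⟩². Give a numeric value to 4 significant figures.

Compute ⟨p⟩ and ⟨p²⟩ separately; (Δp)² = ⟨p²⟩ − ⟨p⟩².
d²/dx² sin(jπx/a) = −(jπ/a)²·sin(jπx/a); on 0 ≤ x ≤ a, ∫sin²(jπx/a) dx = a/2 and ∫sin(jπx/a)·sin(lπx/a) dx = 0 for j ≠ l, so only diagonal terms survive in ∫|φ|² and ∫φ·φ″; ∫φ·φ′ dx = [φ²/2] between the walls = 0.
Normalization: ∫|φ|² dx = 22.433.
⟨p⟩ = 0.0000 and ⟨p²⟩ = 7.1589.
(Δp)² = 7.1589 − (0.0000)² = 7.1589.

7.159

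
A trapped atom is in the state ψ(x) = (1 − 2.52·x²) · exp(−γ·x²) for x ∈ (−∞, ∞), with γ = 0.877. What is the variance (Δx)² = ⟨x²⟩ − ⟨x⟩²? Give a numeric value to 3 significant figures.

Compute ⟨x⟩ and ⟨x²⟩ separately, then (Δx)² = ⟨x²⟩ − ⟨x⟩².
Expand each integrand as polynomial × e^(−2γx²) and use ∫x^(2j)·e^(−2γx²) dx = (2j−1)!!/(4γ)^j · √(π/(2γ)), odd powers → 0; here √(π/(2γ)) = 1.3383.
Normalization: ∫|ψ|² dx = 1.4874.
⟨x⟩ = 0.0000 and ⟨x²⟩ = 1.1364.
(Δx)² = 1.1364 − (0.0000)² = 1.1364.

1.14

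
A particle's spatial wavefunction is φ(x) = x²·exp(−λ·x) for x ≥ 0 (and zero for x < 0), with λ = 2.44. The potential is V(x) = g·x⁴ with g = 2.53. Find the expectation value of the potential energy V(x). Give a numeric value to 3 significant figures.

⟨V⟩ = ∫ V(x)·|φ|² dx / ∫|φ|² dx.
Every integrand reduces to terms xʲ·e^(−2λx) on [0, ∞); use ∫₀^∞ xʲ·e^(−2λx) dx = j!/(2λ)^(j+1).
State is unnormalized: ∫|φ|² dx = 0.0086719, and ∫φ*·V(x)·φ dx = 0.064992, so ⟨V⟩ = 0.064992 / 0.0086719.
⟨V⟩ = 7.4946.

7.49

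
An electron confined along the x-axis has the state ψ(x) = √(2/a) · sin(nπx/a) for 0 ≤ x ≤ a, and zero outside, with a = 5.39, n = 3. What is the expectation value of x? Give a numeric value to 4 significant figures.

⟨x⟩ = ∫ x·|ψ|² dx (integrals over the domain).
With sin²θ = (1 − cos2θ)/2 on 0 ≤ x ≤ a: ∫sin²(nπx/a) dx = a/2, ∫x·sin²(nπx/a) dx = a²/4, ∫x²·sin²(nπx/a) dx = a³·(1/6 − 1/(4n²π²)); higher powers xᵏ the same way, integrating xᵏ·cos(2nπx/a) by parts.
⟨x⟩ = 2.6950.

2.695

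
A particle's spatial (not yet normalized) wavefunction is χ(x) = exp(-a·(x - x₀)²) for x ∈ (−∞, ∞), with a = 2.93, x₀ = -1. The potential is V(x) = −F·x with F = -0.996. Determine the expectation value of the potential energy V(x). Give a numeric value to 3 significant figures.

⟨V⟩ = ∫ V(x)·|χ|² dx / ∫|χ|² dx.
Gaussian moments (u = x − x₀): ∫u^(2j)·e^(−2au²) du = (2j−1)!!/(4a)^j · √(π/(2a)), odd powers integrate to 0; here √(π/(2a)) = 0.73219.
State is unnormalized: ∫|χ|² dx = 0.73219, and ∫χ*·V(x)·χ dx = -0.72927, so ⟨V⟩ = -0.72927 / 0.73219.
⟨V⟩ = -0.99600.

-0.996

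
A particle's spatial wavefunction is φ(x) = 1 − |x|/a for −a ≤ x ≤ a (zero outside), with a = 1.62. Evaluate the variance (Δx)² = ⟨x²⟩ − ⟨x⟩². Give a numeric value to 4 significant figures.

Compute ⟨x⟩ and ⟨x²⟩ separately, then (Δx)² = ⟨x²⟩ − ⟨x⟩².
φ is even, so ∫ over [−a, a] = 2∫₀ᵃ with φ = 1 − x/a there: ∫₀ᵃ (1 − x/a)² dx = a/3, ∫₀ᵃ x²(1 − x/a)² dx = a³/30, ∫₀ᵃ x⁴(1 − x/a)² dx = a⁵/105.
Normalization: ∫|φ|² dx = 1.0800.
⟨x⟩ = 0.0000 and ⟨x²⟩ = 0.26244.
(Δx)² = 0.26244 − (0.0000)² = 0.26244.

0.2624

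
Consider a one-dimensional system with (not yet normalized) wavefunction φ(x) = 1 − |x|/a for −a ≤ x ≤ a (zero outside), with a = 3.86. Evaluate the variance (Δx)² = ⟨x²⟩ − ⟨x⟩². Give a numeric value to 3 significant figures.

Compute ⟨x⟩ and ⟨x²⟩ separately, then (Δx)² = ⟨x²⟩ − ⟨x⟩².
φ is even, so ∫ over [−a, a] = 2∫₀ᵃ with φ = 1 − x/a there: ∫₀ᵃ (1 − x/a)² dx = a/3, ∫₀ᵃ x²(1 − x/a)² dx = a³/30, ∫₀ᵃ x⁴(1 − x/a)² dx = a⁵/105.
Normalization: ∫|φ|² dx = 2.5733.
⟨x⟩ = 0.0000 and ⟨x²⟩ = 1.4900.
(Δx)² = 1.4900 − (0.0000)² = 1.4900.

1.49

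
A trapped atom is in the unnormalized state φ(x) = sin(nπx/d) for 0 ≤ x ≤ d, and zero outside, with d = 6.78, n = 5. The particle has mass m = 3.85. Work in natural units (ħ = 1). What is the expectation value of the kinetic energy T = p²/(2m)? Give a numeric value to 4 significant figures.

T = −(ħ²/2m) d²/dx², so ⟨T⟩ = −(ħ²/2m) ∫ φ*·φ'' dx / ∫|φ|² dx; with m = 3.85.
d/dx sin(nπx/d) = (nπ/d)·cos(nπx/d) and d²/dx² sin(nπx/d) = −(nπ/d)²·sin(nπx/d); on 0 ≤ x ≤ d, ∫sin²(nπx/d) dx = d/2 and ∫sin(nπx/d)·cos(nπx/d) dx = 0.
State is unnormalized: ∫|φ|² dx = 3.3900, and ∫φ*·(−ħ²/2m · φ'') dx = 2.3631, so ⟨T⟩ = 2.3631 / 3.3900.
⟨T⟩ = 0.69709.

0.6971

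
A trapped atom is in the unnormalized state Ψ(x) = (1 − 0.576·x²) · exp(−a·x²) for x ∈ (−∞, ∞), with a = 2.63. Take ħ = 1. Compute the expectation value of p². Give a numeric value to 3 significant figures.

p² Ψ = −ħ² d²Ψ/dx²; ⟨p²⟩ = −ħ² ∫ Ψ*·Ψ'' dx / ∫|Ψ|² dx.
Expand each integrand as polynomial × e^(−2ax²) and use ∫x^(2j)·e^(−2ax²) dx = (2j−1)!!/(4a)^j · √(π/(2a)), odd powers → 0; here √(π/(2a)) = 0.77283. Differentiate with the product rule, d/dx e^(−ax²) = −2ax·e^(−ax²).
State is unnormalized: ∫|Ψ|² dx = 0.69515, and ∫Ψ*·(−ħ² Ψ'') dx = 2.2978, so ⟨p²⟩ = 2.2978 / 0.69515.
⟨p²⟩ = 3.3054.

3.31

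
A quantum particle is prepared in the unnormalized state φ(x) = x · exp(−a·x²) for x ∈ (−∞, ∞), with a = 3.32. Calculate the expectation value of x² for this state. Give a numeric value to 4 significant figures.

⟨x²⟩ = ∫ x²·|φ|² dx / ∫|φ|² dx (integrals over the domain).
Expand each integrand as polynomial × e^(−2ax²) and use ∫x^(2j)·e^(−2ax²) dx = (2j−1)!!/(4a)^j · √(π/(2a)), odd powers → 0; here √(π/(2a)) = 0.68785.
State is unnormalized: ∫|φ|² dx = 0.051796, and ∫φ*·x²·φ dx = 0.011701, so ⟨x²⟩ = 0.011701 / 0.051796.
⟨x²⟩ = 0.22590.

0.2259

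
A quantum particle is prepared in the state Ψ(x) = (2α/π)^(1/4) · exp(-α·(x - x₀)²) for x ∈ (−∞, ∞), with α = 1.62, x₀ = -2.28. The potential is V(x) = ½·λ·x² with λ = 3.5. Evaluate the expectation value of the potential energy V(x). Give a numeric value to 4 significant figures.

9.367

⟨V⟩ = ∫ V(x)·|Ψ|² dx.
Gaussian moments (u = x − x₀): ∫u^(2j)·e^(−2αu²) du = (2j−1)!!/(4α)^j · √(π/(2α)), odd powers integrate to 0; here √(π/(2α)) = 0.98470.
⟨V⟩ = 9.3673.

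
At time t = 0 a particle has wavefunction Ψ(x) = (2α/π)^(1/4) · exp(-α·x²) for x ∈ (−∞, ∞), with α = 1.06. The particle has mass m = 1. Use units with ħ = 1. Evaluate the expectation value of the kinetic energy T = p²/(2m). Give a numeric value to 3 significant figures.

T = −(ħ²/2m) d²/dx², so ⟨T⟩ = −(ħ²/2m) ∫ Ψ*·Ψ'' dx; with m = 1.
Gaussian moments: ∫x^(2j)·e^(−2αx²) dx = (2j−1)!!/(4α)^j · √(π/(2α)), odd powers integrate to 0; here √(π/(2α)) = 1.2173. Derivatives: d/dx e^(−αx²) = −2αx·e^(−αx²), d²/dx² e^(−αx²) = (4α²x² − 2α)·e^(−αx²).
⟨T⟩ = 0.53000.

0.530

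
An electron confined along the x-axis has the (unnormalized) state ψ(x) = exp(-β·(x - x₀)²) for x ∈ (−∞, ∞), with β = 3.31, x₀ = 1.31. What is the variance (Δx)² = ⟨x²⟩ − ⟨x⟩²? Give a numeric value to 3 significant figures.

Compute ⟨x⟩ and ⟨x²⟩ separately, then (Δx)² = ⟨x²⟩ − ⟨x⟩².
Gaussian moments (u = x − x₀): ∫u^(2j)·e^(−2βu²) du = (2j−1)!!/(4β)^j · √(π/(2β)), odd powers integrate to 0; here √(π/(2β)) = 0.68888.
Normalization: ∫|ψ|² dx = 0.68888.
⟨x⟩ = 1.3100 and ⟨x²⟩ = 1.7916.
(Δx)² = 1.7916 − (1.3100)² = 0.075529.

0.0755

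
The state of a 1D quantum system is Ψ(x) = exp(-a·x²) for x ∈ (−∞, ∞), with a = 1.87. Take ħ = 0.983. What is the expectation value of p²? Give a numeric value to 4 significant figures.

p² Ψ = −ħ² d²Ψ/dx²; ⟨p²⟩ = −ħ² ∫ Ψ*·Ψ'' dx / ∫|Ψ|² dx.
Gaussian moments: ∫x^(2j)·e^(−2ax²) dx = (2j−1)!!/(4a)^j · √(π/(2a)), odd powers integrate to 0; here √(π/(2a)) = 0.91651. Derivatives: d/dx e^(−ax²) = −2ax·e^(−ax²), d²/dx² e^(−ax²) = (4a²x² − 2a)·e^(−ax²).
State is unnormalized: ∫|Ψ|² dx = 0.91651, and ∫Ψ*·(−ħ² Ψ'') dx = 1.6561, so ⟨p²⟩ = 1.6561 / 0.91651.
⟨p²⟩ = 1.8070.

1.807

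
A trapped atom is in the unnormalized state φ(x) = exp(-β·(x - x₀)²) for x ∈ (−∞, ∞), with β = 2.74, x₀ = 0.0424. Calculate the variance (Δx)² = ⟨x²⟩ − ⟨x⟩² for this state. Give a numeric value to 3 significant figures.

0.0912

Compute ⟨x⟩ and ⟨x²⟩ separately, then (Δx)² = ⟨x²⟩ − ⟨x⟩².
Gaussian moments (u = x − x₀): ∫u^(2j)·e^(−2βu²) du = (2j−1)!!/(4β)^j · √(π/(2β)), odd powers integrate to 0; here √(π/(2β)) = 0.75715.
Normalization: ∫|φ|² dx = 0.75715.
⟨x⟩ = 0.042400 and ⟨x²⟩ = 0.093039.
(Δx)² = 0.093039 − (0.042400)² = 0.091241.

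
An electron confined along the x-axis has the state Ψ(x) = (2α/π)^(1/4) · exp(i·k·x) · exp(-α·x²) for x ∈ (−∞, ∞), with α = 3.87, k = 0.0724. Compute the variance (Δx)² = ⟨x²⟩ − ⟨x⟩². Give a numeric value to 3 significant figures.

Compute ⟨x⟩ and ⟨x²⟩ separately, then (Δx)² = ⟨x²⟩ − ⟨x⟩².
Gaussian moments: ∫x^(2j)·e^(−2αx²) dx = (2j−1)!!/(4α)^j · √(π/(2α)), odd powers integrate to 0; here √(π/(2α)) = 0.63710.
⟨x⟩ = 0.0000 and ⟨x²⟩ = 0.064599.
(Δx)² = 0.064599 − (0.0000)² = 0.064599.

0.0646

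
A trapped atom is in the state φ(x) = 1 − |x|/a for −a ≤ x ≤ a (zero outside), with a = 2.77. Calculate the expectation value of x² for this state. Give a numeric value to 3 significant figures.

⟨x²⟩ = ∫ x²·|φ|² dx / ∫|φ|² dx (integrals over the domain).
φ is even, so ∫ over [−a, a] = 2∫₀ᵃ with φ = 1 − x/a there: ∫₀ᵃ (1 − x/a)² dx = a/3, ∫₀ᵃ x²(1 − x/a)² dx = a³/30, ∫₀ᵃ x⁴(1 − x/a)² dx = a⁵/105.
State is unnormalized: ∫|φ|² dx = 1.8467, and ∫φ*·x²·φ dx = 1.4169, so ⟨x²⟩ = 1.4169 / 1.8467.
⟨x²⟩ = 0.76729.

0.767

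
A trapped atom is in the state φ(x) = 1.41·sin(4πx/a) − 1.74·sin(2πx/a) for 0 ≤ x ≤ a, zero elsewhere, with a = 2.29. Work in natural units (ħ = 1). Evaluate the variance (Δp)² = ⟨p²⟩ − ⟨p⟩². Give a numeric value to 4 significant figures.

16.48

Compute ⟨p⟩ and ⟨p²⟩ separately; (Δp)² = ⟨p²⟩ − ⟨p⟩².
d²/dx² sin(jπx/a) = −(jπ/a)²·sin(jπx/a); on 0 ≤ x ≤ a, ∫sin²(jπx/a) dx = a/2 and ∫sin(jπx/a)·sin(lπx/a) dx = 0 for j ≠ l, so only diagonal terms survive in ∫|φ|² and ∫φ·φ″; ∫φ·φ′ dx = [φ²/2] between the walls = 0.
Normalization: ∫|φ|² dx = 5.7430.
⟨p⟩ = 0.0000 and ⟨p²⟩ = 16.480.
(Δp)² = 16.480 − (0.0000)² = 16.480.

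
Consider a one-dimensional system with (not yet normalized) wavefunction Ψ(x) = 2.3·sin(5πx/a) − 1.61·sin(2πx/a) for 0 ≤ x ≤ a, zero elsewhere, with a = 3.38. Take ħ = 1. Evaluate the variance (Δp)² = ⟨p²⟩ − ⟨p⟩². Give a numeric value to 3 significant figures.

Compute ⟨p⟩ and ⟨p²⟩ separately; (Δp)² = ⟨p²⟩ − ⟨p⟩².
d²/dx² sin(jπx/a) = −(jπ/a)²·sin(jπx/a); on 0 ≤ x ≤ a, ∫sin²(jπx/a) dx = a/2 and ∫sin(jπx/a)·sin(lπx/a) dx = 0 for j ≠ l, so only diagonal terms survive in ∫|Ψ|² and ∫Ψ·Ψ″; ∫Ψ·Ψ′ dx = [Ψ²/2] between the walls = 0.
Normalization: ∫|Ψ|² dx = 13.321.
⟨p⟩ = 0.0000 and ⟨p²⟩ = 15.631.
(Δp)² = 15.631 − (0.0000)² = 15.631.

15.6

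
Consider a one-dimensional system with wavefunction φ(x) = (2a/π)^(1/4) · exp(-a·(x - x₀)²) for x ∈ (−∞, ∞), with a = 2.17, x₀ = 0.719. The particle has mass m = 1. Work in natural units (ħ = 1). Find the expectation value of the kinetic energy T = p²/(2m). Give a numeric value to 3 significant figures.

1.09

T = −(ħ²/2m) d²/dx², so ⟨T⟩ = −(ħ²/2m) ∫ φ*·φ'' dx; with m = 1.
Gaussian moments (u = x − x₀): ∫u^(2j)·e^(−2au²) du = (2j−1)!!/(4a)^j · √(π/(2a)), odd powers integrate to 0; here √(π/(2a)) = 0.85081. Derivatives: d/dx e^(−au²) = −2au·e^(−au²), d²/dx² e^(−au²) = (4a²u² − 2a)·e^(−au²).
⟨T⟩ = 1.0850.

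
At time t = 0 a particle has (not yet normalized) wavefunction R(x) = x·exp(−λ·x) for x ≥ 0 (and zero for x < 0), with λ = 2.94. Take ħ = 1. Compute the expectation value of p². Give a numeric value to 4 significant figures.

8.644

p² R = −ħ² d²R/dx²; ⟨p²⟩ = −ħ² ∫ R*·R'' dx / ∫|R|² dx.
Differentiate x·exp(−λ·x) with the product rule; every integrand then reduces to terms xʲ·e^(−2λx) on [0, ∞), with ∫₀^∞ xʲ·e^(−2λx) dx = j!/(2λ)^(j+1).
State is unnormalized: ∫|R|² dx = 0.0098378, and ∫R*·(−ħ² R'') dx = 0.085034, so ⟨p²⟩ = 0.085034 / 0.0098378.
⟨p²⟩ = 8.6436.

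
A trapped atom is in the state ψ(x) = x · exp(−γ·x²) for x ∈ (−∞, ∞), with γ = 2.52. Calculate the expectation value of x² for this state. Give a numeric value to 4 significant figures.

0.2976

⟨x²⟩ = ∫ x²·|ψ|² dx / ∫|ψ|² dx (integrals over the domain).
Expand each integrand as polynomial × e^(−2γx²) and use ∫x^(2j)·e^(−2γx²) dx = (2j−1)!!/(4γ)^j · √(π/(2γ)), odd powers → 0; here √(π/(2γ)) = 0.78951.
State is unnormalized: ∫|ψ|² dx = 0.078325, and ∫ψ*·x²·ψ dx = 0.023311, so ⟨x²⟩ = 0.023311 / 0.078325.
⟨x²⟩ = 0.29762.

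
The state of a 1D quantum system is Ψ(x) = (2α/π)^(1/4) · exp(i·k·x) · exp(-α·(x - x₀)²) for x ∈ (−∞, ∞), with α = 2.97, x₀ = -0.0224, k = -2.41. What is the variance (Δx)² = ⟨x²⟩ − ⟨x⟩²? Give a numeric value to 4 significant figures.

0.08418

Compute ⟨x⟩ and ⟨x²⟩ separately, then (Δx)² = ⟨x²⟩ − ⟨x⟩².
Gaussian moments (u = x − x₀): ∫u^(2j)·e^(−2αu²) du = (2j−1)!!/(4α)^j · √(π/(2α)), odd powers integrate to 0; here √(π/(2α)) = 0.72725.
⟨x⟩ = -0.022400 and ⟨x²⟩ = 0.084677.
(Δx)² = 0.084677 − (-0.022400)² = 0.084175.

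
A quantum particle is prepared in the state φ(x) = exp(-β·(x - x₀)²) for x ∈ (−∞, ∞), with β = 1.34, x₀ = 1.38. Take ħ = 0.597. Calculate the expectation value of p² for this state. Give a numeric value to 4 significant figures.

0.4776

p² φ = −ħ² d²φ/dx²; ⟨p²⟩ = −ħ² ∫ φ*·φ'' dx / ∫|φ|² dx.
Gaussian moments (u = x − x₀): ∫u^(2j)·e^(−2βu²) du = (2j−1)!!/(4β)^j · √(π/(2β)), odd powers integrate to 0; here √(π/(2β)) = 1.0827. Derivatives: d/dx e^(−βu²) = −2βu·e^(−βu²), d²/dx² e^(−βu²) = (4β²u² − 2β)·e^(−βu²).
State is unnormalized: ∫|φ|² dx = 1.0827, and ∫φ*·(−ħ² φ'') dx = 0.51708, so ⟨p²⟩ = 0.51708 / 1.0827.
⟨p²⟩ = 0.47759.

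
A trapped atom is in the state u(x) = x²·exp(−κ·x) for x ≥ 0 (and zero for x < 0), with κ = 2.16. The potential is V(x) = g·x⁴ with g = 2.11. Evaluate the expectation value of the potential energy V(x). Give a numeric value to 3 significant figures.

10.2

⟨V⟩ = ∫ V(x)·|u|² dx / ∫|u|² dx.
Every integrand reduces to terms xʲ·e^(−2κx) on [0, ∞); use ∫₀^∞ xʲ·e^(−2κx) dx = j!/(2κ)^(j+1).
State is unnormalized: ∫|u|² dx = 0.015951, and ∫u*·V(x)·u dx = 0.16235, so ⟨V⟩ = 0.16235 / 0.015951.
⟨V⟩ = 10.178.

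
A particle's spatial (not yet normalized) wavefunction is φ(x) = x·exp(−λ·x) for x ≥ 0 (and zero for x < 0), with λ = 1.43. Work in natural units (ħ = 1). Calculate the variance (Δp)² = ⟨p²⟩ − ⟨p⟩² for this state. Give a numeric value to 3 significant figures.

Compute ⟨p⟩ and ⟨p²⟩ separately; (Δp)² = ⟨p²⟩ − ⟨p⟩².
Differentiate x·exp(−λ·x) with the product rule; every integrand then reduces to terms xʲ·e^(−2λx) on [0, ∞), with ∫₀^∞ xʲ·e^(−2λx) dx = j!/(2λ)^(j+1).
Normalization: ∫|φ|² dx = 0.085493.
⟨p⟩ = 0.0000 and ⟨p²⟩ = 2.0449.
(Δp)² = 2.0449 − (0.0000)² = 2.0449.

2.04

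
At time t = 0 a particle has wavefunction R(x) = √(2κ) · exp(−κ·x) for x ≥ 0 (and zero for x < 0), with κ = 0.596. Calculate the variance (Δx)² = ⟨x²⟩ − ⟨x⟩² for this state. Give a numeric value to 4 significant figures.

Compute ⟨x⟩ and ⟨x²⟩ separately, then (Δx)² = ⟨x²⟩ − ⟨x⟩².
Every integrand reduces to terms xʲ·e^(−2κx) on [0, ∞); use ∫₀^∞ xʲ·e^(−2κx) dx = j!/(2κ)^(j+1).
⟨x⟩ = 0.83893 and ⟨x²⟩ = 1.4076.
(Δx)² = 1.4076 − (0.83893)² = 0.70380.

0.7038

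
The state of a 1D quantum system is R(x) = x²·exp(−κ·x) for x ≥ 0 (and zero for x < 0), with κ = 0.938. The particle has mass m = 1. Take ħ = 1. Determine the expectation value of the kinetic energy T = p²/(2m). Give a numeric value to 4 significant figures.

0.1466

T = −(ħ²/2m) d²/dx², so ⟨T⟩ = −(ħ²/2m) ∫ R*·R'' dx / ∫|R|² dx; with m = 1.
Differentiate x²·exp(−κ·x) with the product rule; every integrand then reduces to terms xʲ·e^(−2κx) on [0, ∞), with ∫₀^∞ xʲ·e^(−2κx) dx = j!/(2κ)^(j+1).
State is unnormalized: ∫|R|² dx = 1.0329, and ∫R*·(−ħ²/2m · R'') dx = 0.15146, so ⟨T⟩ = 0.15146 / 1.0329.
⟨T⟩ = 0.14664.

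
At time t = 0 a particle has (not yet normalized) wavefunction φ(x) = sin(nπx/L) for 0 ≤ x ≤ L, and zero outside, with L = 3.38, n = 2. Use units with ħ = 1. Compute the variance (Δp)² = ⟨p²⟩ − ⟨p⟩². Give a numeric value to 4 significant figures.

3.456

Compute ⟨p⟩ and ⟨p²⟩ separately; (Δp)² = ⟨p²⟩ − ⟨p⟩².
d/dx sin(nπx/L) = (nπ/L)·cos(nπx/L) and d²/dx² sin(nπx/L) = −(nπ/L)²·sin(nπx/L); on 0 ≤ x ≤ L, ∫sin²(nπx/L) dx = L/2 and ∫sin(nπx/L)·cos(nπx/L) dx = 0.
Normalization: ∫|φ|² dx = 1.6900.
⟨p⟩ = 0.0000 and ⟨p²⟩ = 3.4556.
(Δp)² = 3.4556 − (0.0000)² = 3.4556.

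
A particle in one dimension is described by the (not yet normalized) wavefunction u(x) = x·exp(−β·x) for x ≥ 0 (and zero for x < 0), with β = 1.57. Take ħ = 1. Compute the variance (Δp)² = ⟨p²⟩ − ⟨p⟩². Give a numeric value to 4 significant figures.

2.465

Compute ⟨p⟩ and ⟨p²⟩ separately; (Δp)² = ⟨p²⟩ − ⟨p⟩².
Differentiate x·exp(−β·x) with the product rule; every integrand then reduces to terms xʲ·e^(−2βx) on [0, ∞), with ∫₀^∞ xʲ·e^(−2βx) dx = j!/(2β)^(j+1).
Normalization: ∫|u|² dx = 0.064601.
⟨p⟩ = 0.0000 and ⟨p²⟩ = 2.4649.
(Δp)² = 2.4649 − (0.0000)² = 2.4649.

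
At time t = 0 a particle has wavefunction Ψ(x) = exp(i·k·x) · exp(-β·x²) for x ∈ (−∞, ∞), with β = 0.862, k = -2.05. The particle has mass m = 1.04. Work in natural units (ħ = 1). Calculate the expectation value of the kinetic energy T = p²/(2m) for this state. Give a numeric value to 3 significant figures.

T = −(ħ²/2m) d²/dx², so ⟨T⟩ = −(ħ²/2m) ∫ Ψ*·Ψ'' dx / ∫|Ψ|² dx; with m = 1.04.
Gaussian moments: ∫x^(2j)·e^(−2βx²) dx = (2j−1)!!/(4β)^j · √(π/(2β)), odd powers integrate to 0; here √(π/(2β)) = 1.3499. Derivatives: Ψ′ = (ik − 2βx)·Ψ, Ψ″ = ((ik − 2βx)² − 2β)·Ψ; the odd-in-x pieces drop out.
State is unnormalized: ∫|Ψ|² dx = 1.3499, and ∫Ψ*·(−ħ²/2m · Ψ'') dx = 3.2868, so ⟨T⟩ = 3.2868 / 1.3499.
⟨T⟩ = 2.4349.

2.43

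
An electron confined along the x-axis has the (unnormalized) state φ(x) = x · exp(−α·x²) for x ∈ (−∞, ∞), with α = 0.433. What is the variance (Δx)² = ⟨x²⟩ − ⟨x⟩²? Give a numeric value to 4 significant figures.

Compute ⟨x⟩ and ⟨x²⟩ separately, then (Δx)² = ⟨x²⟩ − ⟨x⟩².
Expand each integrand as polynomial × e^(−2αx²) and use ∫x^(2j)·e^(−2αx²) dx = (2j−1)!!/(4α)^j · √(π/(2α)), odd powers → 0; here √(π/(2α)) = 1.9047.
Normalization: ∫|φ|² dx = 1.0997.
⟨x⟩ = 0.0000 and ⟨x²⟩ = 1.7321.
(Δx)² = 1.7321 − (0.0000)² = 1.7321.

1.732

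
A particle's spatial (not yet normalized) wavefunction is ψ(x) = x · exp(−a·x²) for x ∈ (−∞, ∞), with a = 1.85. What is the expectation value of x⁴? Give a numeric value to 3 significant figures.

0.274

⟨x⁴⟩ = ∫ x⁴·|ψ|² dx / ∫|ψ|² dx (integrals over the domain).
Expand each integrand as polynomial × e^(−2ax²) and use ∫x^(2j)·e^(−2ax²) dx = (2j−1)!!/(4a)^j · √(π/(2a)), odd powers → 0; here √(π/(2a)) = 0.92145.
State is unnormalized: ∫|ψ|² dx = 0.12452, and ∫ψ*·x⁴·ψ dx = 0.034109, so ⟨x⁴⟩ = 0.034109 / 0.12452.
⟨x⁴⟩ = 0.27392.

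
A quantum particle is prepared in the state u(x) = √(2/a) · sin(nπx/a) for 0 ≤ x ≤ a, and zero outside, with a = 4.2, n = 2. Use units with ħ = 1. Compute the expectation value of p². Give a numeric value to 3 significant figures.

2.24

p² u = −ħ² d²u/dx²; ⟨p²⟩ = −ħ² ∫ u*·u'' dx.
d/dx sin(nπx/a) = (nπ/a)·cos(nπx/a) and d²/dx² sin(nπx/a) = −(nπ/a)²·sin(nπx/a); on 0 ≤ x ≤ a, ∫sin²(nπx/a) dx = a/2 and ∫sin(nπx/a)·cos(nπx/a) dx = 0.
⟨p²⟩ = 2.2380.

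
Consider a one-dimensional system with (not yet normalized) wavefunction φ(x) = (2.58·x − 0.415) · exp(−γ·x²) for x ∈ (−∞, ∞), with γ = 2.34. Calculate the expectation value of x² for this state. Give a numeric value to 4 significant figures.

⟨x²⟩ = ∫ x²·|φ|² dx / ∫|φ|² dx (integrals over the domain).
Expand each integrand as polynomial × e^(−2γx²) and use ∫x^(2j)·e^(−2γx²) dx = (2j−1)!!/(4γ)^j · √(π/(2γ)), odd powers → 0; here √(π/(2γ)) = 0.81932.
State is unnormalized: ∫|φ|² dx = 0.72377, and ∫φ*·x²·φ dx = 0.20183, so ⟨x²⟩ = 0.20183 / 0.72377.
⟨x²⟩ = 0.27885.

0.2789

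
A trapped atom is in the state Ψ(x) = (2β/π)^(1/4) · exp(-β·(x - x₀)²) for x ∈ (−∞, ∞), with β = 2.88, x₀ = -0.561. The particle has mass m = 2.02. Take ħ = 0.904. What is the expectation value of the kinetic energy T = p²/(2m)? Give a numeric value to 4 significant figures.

T = −(ħ²/2m) d²/dx², so ⟨T⟩ = −(ħ²/2m) ∫ Ψ*·Ψ'' dx; with m = 2.02.
Gaussian moments (u = x − x₀): ∫u^(2j)·e^(−2βu²) du = (2j−1)!!/(4β)^j · √(π/(2β)), odd powers integrate to 0; here √(π/(2β)) = 0.73852. Derivatives: d/dx e^(−βu²) = −2βu·e^(−βu²), d²/dx² e^(−βu²) = (4β²u² − 2β)·e^(−βu²).
⟨T⟩ = 0.58257.

0.5826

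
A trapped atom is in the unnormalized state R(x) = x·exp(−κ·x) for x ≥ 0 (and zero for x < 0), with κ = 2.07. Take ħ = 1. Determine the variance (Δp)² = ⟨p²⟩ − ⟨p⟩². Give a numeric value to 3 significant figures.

4.28

Compute ⟨p⟩ and ⟨p²⟩ separately; (Δp)² = ⟨p²⟩ − ⟨p⟩².
Differentiate x·exp(−κ·x) with the product rule; every integrand then reduces to terms xʲ·e^(−2κx) on [0, ∞), with ∫₀^∞ xʲ·e^(−2κx) dx = j!/(2κ)^(j+1).
Normalization: ∫|R|² dx = 0.028186.
⟨p⟩ = 0.0000 and ⟨p²⟩ = 4.2849.
(Δp)² = 4.2849 − (0.0000)² = 4.2849.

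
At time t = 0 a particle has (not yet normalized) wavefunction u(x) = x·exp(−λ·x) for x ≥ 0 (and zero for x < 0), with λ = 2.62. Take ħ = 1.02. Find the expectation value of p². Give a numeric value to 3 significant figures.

p² u = −ħ² d²u/dx²; ⟨p²⟩ = −ħ² ∫ u*·u'' dx / ∫|u|² dx.
Differentiate x·exp(−λ·x) with the product rule; every integrand then reduces to terms xʲ·e^(−2λx) on [0, ∞), with ∫₀^∞ xʲ·e^(−2λx) dx = j!/(2λ)^(j+1).
State is unnormalized: ∫|u|² dx = 0.013901, and ∫u*·(−ħ² u'') dx = 0.099275, so ⟨p²⟩ = 0.099275 / 0.013901.
⟨p²⟩ = 7.1417.

7.14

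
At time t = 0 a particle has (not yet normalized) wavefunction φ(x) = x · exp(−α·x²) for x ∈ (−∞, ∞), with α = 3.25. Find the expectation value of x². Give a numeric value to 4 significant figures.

0.2308

⟨x²⟩ = ∫ x²·|φ|² dx / ∫|φ|² dx (integrals over the domain).
Expand each integrand as polynomial × e^(−2αx²) and use ∫x^(2j)·e^(−2αx²) dx = (2j−1)!!/(4α)^j · √(π/(2α)), odd powers → 0; here √(π/(2α)) = 0.69521.
State is unnormalized: ∫|φ|² dx = 0.053478, and ∫φ*·x²·φ dx = 0.012341, so ⟨x²⟩ = 0.012341 / 0.053478.
⟨x²⟩ = 0.23077.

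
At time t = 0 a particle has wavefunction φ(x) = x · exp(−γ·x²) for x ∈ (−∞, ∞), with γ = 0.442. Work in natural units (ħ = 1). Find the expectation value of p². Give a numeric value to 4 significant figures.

p² φ = −ħ² d²φ/dx²; ⟨p²⟩ = −ħ² ∫ φ*·φ'' dx / ∫|φ|² dx.
Expand each integrand as polynomial × e^(−2γx²) and use ∫x^(2j)·e^(−2γx²) dx = (2j−1)!!/(4γ)^j · √(π/(2γ)), odd powers → 0; here √(π/(2γ)) = 1.8852. Differentiate with the product rule, d/dx e^(−γx²) = −2γx·e^(−γx²).
State is unnormalized: ∫|φ|² dx = 1.0663, and ∫φ*·(−ħ² φ'') dx = 1.4139, so ⟨p²⟩ = 1.4139 / 1.0663.
⟨p²⟩ = 1.3260.

1.326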